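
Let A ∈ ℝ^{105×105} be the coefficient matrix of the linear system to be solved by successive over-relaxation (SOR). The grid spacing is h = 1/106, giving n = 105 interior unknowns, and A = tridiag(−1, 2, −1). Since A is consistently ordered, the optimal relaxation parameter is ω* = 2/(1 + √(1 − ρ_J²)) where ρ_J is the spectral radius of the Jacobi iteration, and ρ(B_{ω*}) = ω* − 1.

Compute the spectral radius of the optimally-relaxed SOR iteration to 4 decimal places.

B_J for the 105×105 system has eigenvalues cos(kπ/106); ρ_J = cos(π/106) = 0.9996.
root = sin(π/106) = 0.02963  (since 1−cos² = sin²).
ω* = 2/(1 + 0.02963) = 2/1.02963 = 1.9424.
ρ_SOR = ω* − 1 = 1.9424 − 1 = 0.9424.

ρ_SOR = 0.9424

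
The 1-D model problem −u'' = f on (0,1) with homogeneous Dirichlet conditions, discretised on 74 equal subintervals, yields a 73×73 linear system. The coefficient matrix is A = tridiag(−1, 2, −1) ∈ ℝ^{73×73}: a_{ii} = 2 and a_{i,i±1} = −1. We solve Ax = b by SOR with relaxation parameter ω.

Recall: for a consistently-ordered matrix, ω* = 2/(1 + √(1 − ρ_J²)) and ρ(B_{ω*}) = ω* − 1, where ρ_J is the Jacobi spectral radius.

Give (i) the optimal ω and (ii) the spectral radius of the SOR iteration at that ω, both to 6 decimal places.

ω* = 1.918573, ρ_SOR = 0.918573

n=73: λ(B_J) = 1 − λ(A)/2 = cos(kπ/74); k=1 gives ρ_J = 0.999099.
√(1−ρ_J²) = |sin(π/74)| = 0.0424412
ω* = 2/(1 + 0.0424412) = 2/1.0424412 = 1.918573.
At ω = 1.918573 every |λ(B_ω)| = ω−1, so ρ_SOR = 0.918573.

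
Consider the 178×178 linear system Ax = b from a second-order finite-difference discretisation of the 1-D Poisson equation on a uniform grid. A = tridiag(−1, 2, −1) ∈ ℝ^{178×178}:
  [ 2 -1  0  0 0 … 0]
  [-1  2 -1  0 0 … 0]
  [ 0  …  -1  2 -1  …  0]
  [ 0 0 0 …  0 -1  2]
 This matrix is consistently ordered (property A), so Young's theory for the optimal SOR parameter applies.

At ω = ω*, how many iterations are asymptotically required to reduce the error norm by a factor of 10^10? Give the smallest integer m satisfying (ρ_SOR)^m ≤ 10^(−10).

n=178: λ(B_J) = 1 − λ(A)/2 = cos(kπ/179); k=1 gives ρ_J = 0.9998460.
√(1−ρ_J²) = |sin(π/179)| = 0.0175499
So ω* = 2/1.0175499 = 1.9655056 (Young).
ρ_SOR = ω* − 1 ≈ 0.9655056.
m ≥ 10·ln10 / (−ln 0.9655056) = 655.945; smallest integer m = 656.

m = 656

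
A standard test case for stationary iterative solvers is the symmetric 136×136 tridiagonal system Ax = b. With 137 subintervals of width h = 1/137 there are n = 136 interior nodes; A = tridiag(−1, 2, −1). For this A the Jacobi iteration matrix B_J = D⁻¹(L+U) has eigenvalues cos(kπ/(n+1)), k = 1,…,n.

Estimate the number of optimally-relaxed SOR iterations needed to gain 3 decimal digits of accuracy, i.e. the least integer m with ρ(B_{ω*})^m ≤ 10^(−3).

spectrum of D⁻¹(L+U) = {cos(kπ/137) : 1≤k≤136}; ρ_J = cos(π/137) = 0.9997371.
1 − cos²(π/137) = sin²(π/137) ⇒ √(1−ρ_J²) = sin(π/137) = 0.0229293.
[ω*] 2 ÷ (1 + 0.0229293) = 2 ÷ 1.0229293 = 1.9551693.
and ρ(B_{ω*}) = 1.9551693 − 1 = 0.9551693.
Need (0.9551693)^m ≤ 10^(−3): m ≥ 3·ln10/|ln 0.9551693| = 6.90776/0.0458667 = 150.605 ⇒ m = 151.

m = 151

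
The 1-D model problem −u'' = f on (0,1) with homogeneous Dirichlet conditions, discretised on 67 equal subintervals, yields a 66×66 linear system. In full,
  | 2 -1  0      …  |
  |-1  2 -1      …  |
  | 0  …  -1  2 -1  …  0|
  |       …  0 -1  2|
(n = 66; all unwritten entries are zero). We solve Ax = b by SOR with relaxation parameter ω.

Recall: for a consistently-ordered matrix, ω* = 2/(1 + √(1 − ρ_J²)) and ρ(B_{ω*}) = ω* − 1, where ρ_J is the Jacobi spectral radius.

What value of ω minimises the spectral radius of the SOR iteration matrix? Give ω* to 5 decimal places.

ω* = 1.91045

B_J for the 66×66 system has eigenvalues cos(kπ/67); ρ_J = cos(π/67) = 0.99890.
root = sin(π/67) = 0.046872  (since 1−cos² = sin²).
ω* = 2 / (1 + 0.046872) = 2 / 1.046872 ≈ 1.91045.
[ρ_SOR] ω* − 1 = 0.91045.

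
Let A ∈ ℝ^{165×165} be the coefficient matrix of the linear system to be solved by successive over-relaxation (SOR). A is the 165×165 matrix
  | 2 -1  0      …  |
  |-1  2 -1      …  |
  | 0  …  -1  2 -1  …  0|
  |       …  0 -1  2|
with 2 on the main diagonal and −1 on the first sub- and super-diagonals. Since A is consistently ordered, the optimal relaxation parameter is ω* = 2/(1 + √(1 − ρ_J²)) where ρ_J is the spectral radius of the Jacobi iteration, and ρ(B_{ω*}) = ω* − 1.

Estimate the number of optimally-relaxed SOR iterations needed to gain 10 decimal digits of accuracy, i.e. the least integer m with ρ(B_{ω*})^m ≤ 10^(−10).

B_J for the 165×165 system has eigenvalues cos(kπ/166); ρ_J = cos(π/166) = 0.9998209.
√(1 − cos²(π/166)) = sin(π/166) ≈ 0.0189241.
ω* = 2 / (1 + 0.0189241) = 2 / 1.0189241 ≈ 1.9628547.
ρ_SOR = ω* − 1 = 1.9628547 − 1 = 0.9628547.
(0.9628547)^m ≤ 10^{−10}  ⇒  m·ln(0.9628547) ≤ −10·ln10  ⇒  m ≥ 608.301  ⇒  m = 609

m = 609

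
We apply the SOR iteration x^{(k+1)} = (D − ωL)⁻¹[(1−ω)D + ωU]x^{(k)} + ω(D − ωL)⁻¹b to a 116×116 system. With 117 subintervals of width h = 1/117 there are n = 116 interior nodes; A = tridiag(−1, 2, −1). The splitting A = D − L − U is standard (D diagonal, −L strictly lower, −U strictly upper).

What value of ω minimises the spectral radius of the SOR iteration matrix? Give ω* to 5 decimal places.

ρ_J = max_k |cos(kπ/117)| = cos(π/117) = 0.99964
√(1 − cos²(π/117)) = sin(π/117) ≈ 0.026848.
Then 2/(1+√(1−ρ_J²)) = 2/(1+0.026848); ω* = 2/1.026848 = 1.94771.
ρ_SOR = ω* − 1 = 1.94771 − 1 = 0.94771.

ω* = 1.94771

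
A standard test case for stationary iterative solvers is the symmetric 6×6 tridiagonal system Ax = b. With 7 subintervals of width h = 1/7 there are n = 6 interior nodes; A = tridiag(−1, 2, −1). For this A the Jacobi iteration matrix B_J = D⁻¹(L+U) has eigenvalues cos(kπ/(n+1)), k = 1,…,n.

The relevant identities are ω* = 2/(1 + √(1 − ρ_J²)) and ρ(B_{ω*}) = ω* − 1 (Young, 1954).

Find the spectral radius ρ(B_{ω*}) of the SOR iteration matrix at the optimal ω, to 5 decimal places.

ρ_SOR = 0.39481

B_J for the 6×6 system has eigenvalues cos(kπ/7); ρ_J = cos(π/7) = 0.90097.
√(1−ρ_J²) simplifies to sin(π/7) = 0.433884.
ω* = 2/(1 + 0.433884) = 2/1.433884 = 1.39481.
[ρ_SOR] ω* − 1 = 0.39481.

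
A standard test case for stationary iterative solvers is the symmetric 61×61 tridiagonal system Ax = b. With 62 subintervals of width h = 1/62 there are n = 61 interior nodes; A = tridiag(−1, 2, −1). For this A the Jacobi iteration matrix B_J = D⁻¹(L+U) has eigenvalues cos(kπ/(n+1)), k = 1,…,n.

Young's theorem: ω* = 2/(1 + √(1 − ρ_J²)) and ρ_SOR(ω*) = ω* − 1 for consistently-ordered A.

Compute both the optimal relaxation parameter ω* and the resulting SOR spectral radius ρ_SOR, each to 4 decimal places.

ω* = 1.9036, ρ_SOR = 0.9036

½·tridiag(1,0,1) at n=61: λ_k = cos(kπ/62); max |λ| at k=1 ⇒ ρ_J = cos(π/62) ≈ 0.9987.
1 − cos²(π/62) = sin²(π/62) ⇒ √(1−ρ_J²) = sin(π/62) = 0.05065.
ω* = 2/(1 + 0.05065) = 2/1.05065 = 1.9036.
Hence ρ(B_{ω*}) = 1.9036 − 1 = 0.9036.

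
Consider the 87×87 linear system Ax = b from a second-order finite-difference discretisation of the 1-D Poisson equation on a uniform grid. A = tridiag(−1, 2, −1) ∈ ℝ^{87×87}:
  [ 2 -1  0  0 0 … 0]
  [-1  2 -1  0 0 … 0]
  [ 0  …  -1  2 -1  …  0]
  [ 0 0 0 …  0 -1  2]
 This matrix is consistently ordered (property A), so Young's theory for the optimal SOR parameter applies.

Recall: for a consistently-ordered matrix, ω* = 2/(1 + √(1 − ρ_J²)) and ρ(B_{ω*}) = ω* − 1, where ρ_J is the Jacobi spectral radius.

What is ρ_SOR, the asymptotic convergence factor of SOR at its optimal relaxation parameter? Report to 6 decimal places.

ρ_J = max_k |cos(kπ/88)| = cos(π/88) = 0.999363
√(1−ρ_J²) = |sin(π/88)| = 0.0356923
Young: ω* = 2/(1+√(1−ρ_J²)) = 2/(1+0.0356923) = 2/1.0356923 = 1.931075.
ρ(B_{ω*}) = ω*−1 = 0.931075

ρ_SOR = 0.931075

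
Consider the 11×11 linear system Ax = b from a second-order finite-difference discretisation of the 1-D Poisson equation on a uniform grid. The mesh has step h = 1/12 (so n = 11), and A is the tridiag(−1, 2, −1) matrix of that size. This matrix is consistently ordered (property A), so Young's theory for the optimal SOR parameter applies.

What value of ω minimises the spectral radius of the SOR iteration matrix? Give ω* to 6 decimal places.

ω* = 1.588791

B_J for the 11×11 system has eigenvalues cos(kπ/12); ρ_J = cos(π/12) = 0.965926.
root = sin(π/12) = 0.2588190  (since 1−cos² = sin²).
ω* = 2/(1 + 0.2588190) = 2/1.2588190 = 1.588791.
ρ(B_{ω*}) = ω*−1 = 0.588791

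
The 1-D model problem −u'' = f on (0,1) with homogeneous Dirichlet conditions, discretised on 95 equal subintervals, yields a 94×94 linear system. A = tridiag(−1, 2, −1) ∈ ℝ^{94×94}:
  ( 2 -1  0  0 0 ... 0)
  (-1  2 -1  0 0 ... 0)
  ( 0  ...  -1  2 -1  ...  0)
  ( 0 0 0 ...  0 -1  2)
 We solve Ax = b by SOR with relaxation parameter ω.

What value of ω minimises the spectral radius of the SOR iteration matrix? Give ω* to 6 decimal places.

ω* = 1.935990

ρ_J = max_k |cos(kπ/95)| = cos(π/95) = 0.999453
root = sin(π/95) = 0.0330634  (since 1−cos² = sin²).
Young: ω* = 2/(1+√(1−ρ_J²)) = 2/(1+0.0330634) = 2/1.0330634 = 1.935990.
ρ(B_{ω*}) = ω*−1 = 0.935990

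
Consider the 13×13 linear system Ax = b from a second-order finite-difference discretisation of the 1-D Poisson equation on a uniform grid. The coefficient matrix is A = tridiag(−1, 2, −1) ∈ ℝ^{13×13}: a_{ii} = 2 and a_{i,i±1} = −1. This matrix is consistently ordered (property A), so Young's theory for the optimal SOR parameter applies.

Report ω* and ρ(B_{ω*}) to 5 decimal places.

spectrum of D⁻¹(L+U) = {cos(kπ/14) : 1≤k≤13}; ρ_J = cos(π/14) = 0.97493.
root = sin(π/14) = 0.222521  (since 1−cos² = sin²).
ω* = 2 / (1 + 0.222521) = 2 / 1.222521 ≈ 1.63596.
ρ_SOR = ω* − 1 ≈ 0.63596.

ω* = 1.63596, ρ_SOR = 0.63596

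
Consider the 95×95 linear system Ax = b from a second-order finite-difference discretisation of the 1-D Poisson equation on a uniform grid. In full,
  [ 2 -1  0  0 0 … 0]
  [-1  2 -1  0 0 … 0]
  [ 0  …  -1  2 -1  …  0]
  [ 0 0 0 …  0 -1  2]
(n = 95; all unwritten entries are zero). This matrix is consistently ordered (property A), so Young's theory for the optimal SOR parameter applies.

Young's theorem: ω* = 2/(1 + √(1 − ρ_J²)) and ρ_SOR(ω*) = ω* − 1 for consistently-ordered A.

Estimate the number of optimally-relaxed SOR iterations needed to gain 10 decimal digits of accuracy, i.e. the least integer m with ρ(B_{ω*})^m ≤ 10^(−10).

m = 352

½·tridiag(1,0,1) at n=95: λ_k = cos(kπ/96); max |λ| at k=1 ⇒ ρ_J = cos(π/96) ≈ 0.9994646.
root = sin(π/96) = 0.0327191  (since 1−cos² = sin²).
Then 2/(1+√(1−ρ_J²)) = 2/(1+0.0327191); ω* = 2/1.0327191 = 1.9366350.
and ρ(B_{ω*}) = 1.9366350 − 1 = 0.9366350.
(0.9366350)^m ≤ 10^{−10}  ⇒  m·ln(0.9366350) ≤ −10·ln10  ⇒  m ≥ 351.747  ⇒  m = 352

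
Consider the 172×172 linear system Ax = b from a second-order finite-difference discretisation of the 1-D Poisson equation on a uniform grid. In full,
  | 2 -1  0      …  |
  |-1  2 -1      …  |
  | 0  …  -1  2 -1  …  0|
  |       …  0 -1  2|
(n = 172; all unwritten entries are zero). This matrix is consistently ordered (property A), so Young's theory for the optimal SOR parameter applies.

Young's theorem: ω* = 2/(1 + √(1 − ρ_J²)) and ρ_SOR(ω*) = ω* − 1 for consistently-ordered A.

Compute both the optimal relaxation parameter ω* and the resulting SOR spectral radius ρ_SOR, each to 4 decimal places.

ω* = 1.9643, ρ_SOR = 0.9643

With n=172, ρ(Jacobi) = cos(π/173) = 0.9998.
√(1−ρ_J²) = |sin(π/173)| = 0.01816
ω* = 2/(1 + 0.01816) = 2/1.01816 = 1.9643.
ρ_SOR = ω* − 1 ≈ 0.9643.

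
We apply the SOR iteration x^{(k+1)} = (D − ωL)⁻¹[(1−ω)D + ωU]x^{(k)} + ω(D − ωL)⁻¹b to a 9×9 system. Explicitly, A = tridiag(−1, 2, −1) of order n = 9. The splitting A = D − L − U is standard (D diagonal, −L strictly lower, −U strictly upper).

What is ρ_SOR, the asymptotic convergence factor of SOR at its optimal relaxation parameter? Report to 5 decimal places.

ρ_SOR = 0.52786

ρ_J = max_k |cos(kπ/10)| = cos(π/10) = 0.95106
√(1−ρ_J²) = |sin(π/10)| = 0.309017
Young: ω* = 2/(1+√(1−ρ_J²)) = 2/(1+0.309017) = 2/1.309017 = 1.52786.
Hence ρ(B_{ω*}) = 1.52786 − 1 = 0.52786.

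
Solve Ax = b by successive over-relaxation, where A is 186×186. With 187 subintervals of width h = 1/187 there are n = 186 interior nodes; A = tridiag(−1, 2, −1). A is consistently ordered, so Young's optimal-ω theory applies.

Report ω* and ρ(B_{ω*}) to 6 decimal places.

spectrum of D⁻¹(L+U) = {cos(kπ/187) : 1≤k≤186}; ρ_J = cos(π/187) = 0.999859.
1 − cos²(π/187) = sin²(π/187) ⇒ √(1−ρ_J²) = sin(π/187) = 0.0167992.
So ω* = 2/1.0167992 = 1.966957 (Young).
At ω = 1.966957 every |λ(B_ω)| = ω−1, so ρ_SOR = 0.966957.

ω* = 1.966957, ρ_SOR = 0.966957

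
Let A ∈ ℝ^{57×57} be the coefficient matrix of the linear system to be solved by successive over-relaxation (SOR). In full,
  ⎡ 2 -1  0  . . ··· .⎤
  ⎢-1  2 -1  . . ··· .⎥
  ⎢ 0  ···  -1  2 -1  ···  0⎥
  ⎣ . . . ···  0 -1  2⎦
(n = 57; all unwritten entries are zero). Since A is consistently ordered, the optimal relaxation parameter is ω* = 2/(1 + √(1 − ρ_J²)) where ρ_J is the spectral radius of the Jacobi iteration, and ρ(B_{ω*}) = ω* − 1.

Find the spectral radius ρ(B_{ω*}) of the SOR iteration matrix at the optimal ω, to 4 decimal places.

n=57: λ(B_J) = 1 − λ(A)/2 = cos(kπ/58); k=1 gives ρ_J = 0.9985.
root = sin(π/58) = 0.05414  (since 1−cos² = sin²).
ω* = 2 / (1 + 0.05414) = 2 / 1.05414 ≈ 1.8973.
[ρ_SOR] ω* − 1 = 0.8973.

ρ_SOR = 0.8973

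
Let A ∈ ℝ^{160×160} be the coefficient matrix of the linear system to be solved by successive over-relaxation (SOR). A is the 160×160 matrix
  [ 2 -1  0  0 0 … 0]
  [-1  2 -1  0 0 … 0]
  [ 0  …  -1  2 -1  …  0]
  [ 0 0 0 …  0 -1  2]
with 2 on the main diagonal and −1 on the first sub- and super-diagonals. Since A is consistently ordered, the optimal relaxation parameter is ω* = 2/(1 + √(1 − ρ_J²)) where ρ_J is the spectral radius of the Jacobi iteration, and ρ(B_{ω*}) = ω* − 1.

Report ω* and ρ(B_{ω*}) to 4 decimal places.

ω* = 1.9617, ρ_SOR = 0.9617

[ρ_J] n=160: ρ(B_J) = cos(π/(n+1)) = cos(π/161) = 0.9998.
1 − cos²(π/161) = sin²(π/161) ⇒ √(1−ρ_J²) = sin(π/161) = 0.01951.
ω* = 2 / (1 + 0.01951) = 2 / 1.01951 ≈ 1.9617.
and ρ(B_{ω*}) = 1.9617 − 1 = 0.9617.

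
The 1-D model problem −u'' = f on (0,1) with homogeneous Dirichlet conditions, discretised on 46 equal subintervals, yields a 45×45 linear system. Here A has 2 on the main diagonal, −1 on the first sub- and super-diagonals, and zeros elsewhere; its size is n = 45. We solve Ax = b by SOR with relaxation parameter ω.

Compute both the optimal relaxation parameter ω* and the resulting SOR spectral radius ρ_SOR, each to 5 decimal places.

[ρ_J] n=45: ρ(B_J) = cos(π/(n+1)) = cos(π/46) = 0.99767.
√(1 − cos²(π/46)) = sin(π/46) ≈ 0.068242.
So ω* = 2/1.068242 = 1.87223 (Young).
ρ_SOR = ω* − 1 = 1.87223 − 1 = 0.87223.

ω* = 1.87223, ρ_SOR = 0.87223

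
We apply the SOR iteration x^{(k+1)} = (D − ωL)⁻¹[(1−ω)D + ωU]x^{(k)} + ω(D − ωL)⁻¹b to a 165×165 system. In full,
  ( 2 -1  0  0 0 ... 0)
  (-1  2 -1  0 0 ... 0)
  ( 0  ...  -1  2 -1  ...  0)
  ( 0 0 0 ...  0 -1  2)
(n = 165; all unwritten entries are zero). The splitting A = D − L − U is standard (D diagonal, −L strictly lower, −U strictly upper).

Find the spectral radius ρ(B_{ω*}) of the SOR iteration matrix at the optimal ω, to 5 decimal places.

ρ_SOR = 0.96285

ρ_J = max_k |cos(kπ/166)| = cos(π/166) = 0.99982
root = sin(π/166) = 0.018924  (since 1−cos² = sin²).
Young: ω* = 2/(1+√(1−ρ_J²)) = 2/(1+0.018924) = 2/1.018924 = 1.96285.
[ρ_SOR] ω* − 1 = 0.96285.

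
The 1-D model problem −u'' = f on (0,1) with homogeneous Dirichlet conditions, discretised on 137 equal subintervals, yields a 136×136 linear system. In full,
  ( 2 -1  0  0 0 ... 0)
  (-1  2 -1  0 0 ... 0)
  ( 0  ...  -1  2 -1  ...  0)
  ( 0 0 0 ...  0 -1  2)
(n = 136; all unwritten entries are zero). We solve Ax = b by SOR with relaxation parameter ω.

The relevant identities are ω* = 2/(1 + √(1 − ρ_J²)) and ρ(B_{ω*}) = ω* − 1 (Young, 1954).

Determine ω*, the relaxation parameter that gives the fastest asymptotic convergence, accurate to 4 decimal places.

ω* = 1.9552

With n=136, ρ(Jacobi) = cos(π/137) = 0.9997.
√(1 − cos²(π/137)) = sin(π/137) ≈ 0.02293.
Then 2/(1+√(1−ρ_J²)) = 2/(1+0.02293); ω* = 2/1.02293 = 1.9552.
ρ(B_{ω*}) = ω*−1 = 0.9552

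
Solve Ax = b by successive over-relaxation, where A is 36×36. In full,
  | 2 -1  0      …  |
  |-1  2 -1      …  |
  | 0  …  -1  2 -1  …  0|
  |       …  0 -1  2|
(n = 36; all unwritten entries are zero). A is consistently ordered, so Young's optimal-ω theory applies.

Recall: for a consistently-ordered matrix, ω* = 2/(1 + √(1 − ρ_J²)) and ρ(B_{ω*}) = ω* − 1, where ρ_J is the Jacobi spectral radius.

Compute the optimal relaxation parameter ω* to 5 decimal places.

ω* = 1.84365

[ρ_J] n=36: ρ(B_J) = cos(π/(n+1)) = cos(π/37) = 0.99640.
√(1−ρ_J²) simplifies to sin(π/37) = 0.084806.
So ω* = 2/1.084806 = 1.84365 (Young).
[ρ_SOR] ω* − 1 = 0.84365.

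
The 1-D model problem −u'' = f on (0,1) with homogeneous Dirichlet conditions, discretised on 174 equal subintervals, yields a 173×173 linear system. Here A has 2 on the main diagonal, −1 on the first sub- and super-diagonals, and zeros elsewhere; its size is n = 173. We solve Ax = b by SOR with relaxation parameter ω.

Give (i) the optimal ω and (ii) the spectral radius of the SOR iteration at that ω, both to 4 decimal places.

ω* = 1.9645, ρ_SOR = 0.9645

B_J for the 173×173 system has eigenvalues cos(kπ/174); ρ_J = cos(π/174) = 0.9998.
√(1−ρ_J²) simplifies to sin(π/174) = 0.01805.
[ω*] 2 ÷ (1 + 0.01805) = 2 ÷ 1.01805 = 1.9645.
[ρ_SOR] ω* − 1 = 0.9645.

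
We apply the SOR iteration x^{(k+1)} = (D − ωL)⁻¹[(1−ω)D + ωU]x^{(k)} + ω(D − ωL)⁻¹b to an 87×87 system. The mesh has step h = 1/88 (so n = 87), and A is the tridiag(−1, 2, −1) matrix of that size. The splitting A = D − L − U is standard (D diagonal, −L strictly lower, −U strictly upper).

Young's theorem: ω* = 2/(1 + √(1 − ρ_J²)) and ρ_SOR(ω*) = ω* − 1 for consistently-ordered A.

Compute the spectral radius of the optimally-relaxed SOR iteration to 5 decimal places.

ρ_SOR = 0.93108

B_J for the 87×87 system has eigenvalues cos(kπ/88); ρ_J = cos(π/88) = 0.99936.
√(1−ρ_J²) = |sin(π/88)| = 0.035692
ω* = 2 / (1 + 0.035692) = 2 / 1.035692 ≈ 1.93108.
ρ_SOR = ω* − 1 ≈ 0.93108.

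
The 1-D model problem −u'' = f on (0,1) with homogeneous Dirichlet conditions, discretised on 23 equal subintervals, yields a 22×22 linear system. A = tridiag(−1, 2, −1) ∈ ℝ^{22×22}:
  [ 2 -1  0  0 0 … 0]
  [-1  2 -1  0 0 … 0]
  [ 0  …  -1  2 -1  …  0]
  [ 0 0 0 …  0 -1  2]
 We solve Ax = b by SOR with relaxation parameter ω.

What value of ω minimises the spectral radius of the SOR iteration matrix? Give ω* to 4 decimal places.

½·tridiag(1,0,1) at n=22: λ_k = cos(kπ/23); max |λ| at k=1 ⇒ ρ_J = cos(π/23) ≈ 0.9907.
1 − cos²(π/23) = sin²(π/23) ⇒ √(1−ρ_J²) = sin(π/23) = 0.13617.
ω* = 2/(1+0.13617) = 1.7603
[ρ_SOR] ω* − 1 = 0.7603.

ω* = 1.7603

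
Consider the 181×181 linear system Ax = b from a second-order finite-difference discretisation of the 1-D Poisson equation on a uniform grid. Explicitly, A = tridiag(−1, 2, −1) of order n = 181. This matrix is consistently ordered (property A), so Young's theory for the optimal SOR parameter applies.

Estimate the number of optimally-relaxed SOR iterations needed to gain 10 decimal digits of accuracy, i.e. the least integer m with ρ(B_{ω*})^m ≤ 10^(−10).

½·tridiag(1,0,1) at n=181: λ_k = cos(kπ/182); max |λ| at k=1 ⇒ ρ_J = cos(π/182) ≈ 0.9998510.
√(1−ρ_J²) = |sin(π/182)| = 0.0172606
[ω*] 2 ÷ (1 + 0.0172606) = 2 ÷ 1.0172606 = 1.9660645.
At ω = 1.9660645 every |λ(B_ω)| = ω−1, so ρ_SOR = 0.9660645.
For 10 digits: m = 10·ln10 / (−ln 0.9660645) = 23.0259/0.0345247 = 666.940; round up → m = 667.

m = 667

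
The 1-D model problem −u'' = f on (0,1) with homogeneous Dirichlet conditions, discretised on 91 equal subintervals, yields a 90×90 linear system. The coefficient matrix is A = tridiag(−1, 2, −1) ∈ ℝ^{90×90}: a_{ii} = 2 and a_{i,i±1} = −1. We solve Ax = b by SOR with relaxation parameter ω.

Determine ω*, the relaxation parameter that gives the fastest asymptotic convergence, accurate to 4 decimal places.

n=90: λ(B_J) = 1 − λ(A)/2 = cos(kπ/91); k=1 gives ρ_J = 0.9994.
√(1−ρ_J²) = |sin(π/91)| = 0.03452
ω* = 2 / (1 + 0.03452) = 2 / 1.03452 ≈ 1.9333.
ρ_SOR = ω* − 1 = 1.9333 − 1 = 0.9333.

ω* = 1.9333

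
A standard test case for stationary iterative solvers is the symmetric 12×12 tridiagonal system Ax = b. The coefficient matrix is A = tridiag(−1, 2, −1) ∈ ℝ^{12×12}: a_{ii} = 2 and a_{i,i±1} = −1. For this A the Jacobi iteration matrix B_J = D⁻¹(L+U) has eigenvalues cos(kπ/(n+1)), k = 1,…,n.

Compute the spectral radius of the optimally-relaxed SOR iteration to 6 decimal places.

[ρ_J] n=12: ρ(B_J) = cos(π/(n+1)) = cos(π/13) = 0.970942.
√(1−ρ_J²) = |sin(π/13)| = 0.2393157
Then 2/(1+√(1−ρ_J²)) = 2/(1+0.2393157); ω* = 2/1.2393157 = 1.613794.
ρ_SOR = ω* − 1 = 1.613794 − 1 = 0.613794.

ρ_SOR = 0.613794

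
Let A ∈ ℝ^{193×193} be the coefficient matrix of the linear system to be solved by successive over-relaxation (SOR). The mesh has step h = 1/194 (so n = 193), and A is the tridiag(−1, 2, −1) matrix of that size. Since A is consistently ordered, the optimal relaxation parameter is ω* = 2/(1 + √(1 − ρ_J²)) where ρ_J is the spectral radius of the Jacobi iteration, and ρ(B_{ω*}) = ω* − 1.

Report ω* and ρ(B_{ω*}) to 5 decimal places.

ω* = 1.96813, ρ_SOR = 0.96813

spectrum of D⁻¹(L+U) = {cos(kπ/194) : 1≤k≤193}; ρ_J = cos(π/194) = 0.99987.
√(1 − cos²(π/194)) = sin(π/194) ≈ 0.016193.
So ω* = 2/1.016193 = 1.96813 (Young).
and ρ(B_{ω*}) = 1.96813 − 1 = 0.96813.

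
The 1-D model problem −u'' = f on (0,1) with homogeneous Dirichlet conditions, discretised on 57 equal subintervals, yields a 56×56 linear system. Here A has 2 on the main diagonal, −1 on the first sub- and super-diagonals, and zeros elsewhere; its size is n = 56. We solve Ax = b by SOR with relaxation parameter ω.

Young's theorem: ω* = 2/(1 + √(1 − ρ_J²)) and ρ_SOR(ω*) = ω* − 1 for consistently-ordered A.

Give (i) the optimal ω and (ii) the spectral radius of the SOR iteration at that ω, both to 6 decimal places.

spectrum of D⁻¹(L+U) = {cos(kπ/57) : 1≤k≤56}; ρ_J = cos(π/57) = 0.998482.
1 − cos²(π/57) = sin²(π/57) ⇒ √(1−ρ_J²) = sin(π/57) = 0.0550878.
Then 2/(1+√(1−ρ_J²)) = 2/(1+0.0550878); ω* = 2/1.0550878 = 1.895577.
At ω = 1.895577 every |λ(B_ω)| = ω−1, so ρ_SOR = 0.895577.

ω* = 1.895577, ρ_SOR = 0.895577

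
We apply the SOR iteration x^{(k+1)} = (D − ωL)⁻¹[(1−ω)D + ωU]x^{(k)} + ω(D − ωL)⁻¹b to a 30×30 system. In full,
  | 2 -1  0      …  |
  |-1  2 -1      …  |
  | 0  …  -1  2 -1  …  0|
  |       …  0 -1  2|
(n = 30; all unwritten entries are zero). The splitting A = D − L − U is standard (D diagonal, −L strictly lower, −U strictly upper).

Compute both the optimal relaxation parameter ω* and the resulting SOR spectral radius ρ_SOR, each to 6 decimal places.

[ρ_J] n=30: ρ(B_J) = cos(π/(n+1)) = cos(π/31) = 0.994869.
√(1−ρ_J²) simplifies to sin(π/31) = 0.1011683.
ω* = 2 / (1 + 0.1011683) = 2 / 1.1011683 ≈ 1.816253.
ρ(B_{ω*}) = ω*−1 = 0.816253

ω* = 1.816253, ρ_SOR = 0.816253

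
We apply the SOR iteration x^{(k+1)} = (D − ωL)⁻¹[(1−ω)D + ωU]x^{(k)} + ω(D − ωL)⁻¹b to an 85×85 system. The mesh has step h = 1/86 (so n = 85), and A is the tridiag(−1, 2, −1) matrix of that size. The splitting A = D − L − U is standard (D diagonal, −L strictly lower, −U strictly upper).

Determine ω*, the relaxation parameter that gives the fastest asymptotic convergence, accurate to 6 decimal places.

ω* = 1.929530

[ρ_J] n=85: ρ(B_J) = cos(π/(n+1)) = cos(π/86) = 0.999333.
root = sin(π/86) = 0.0365220  (since 1−cos² = sin²).
[ω*] 2 ÷ (1 + 0.0365220) = 2 ÷ 1.0365220 = 1.929530.
ρ(B_{ω*}) = ω*−1 = 0.929530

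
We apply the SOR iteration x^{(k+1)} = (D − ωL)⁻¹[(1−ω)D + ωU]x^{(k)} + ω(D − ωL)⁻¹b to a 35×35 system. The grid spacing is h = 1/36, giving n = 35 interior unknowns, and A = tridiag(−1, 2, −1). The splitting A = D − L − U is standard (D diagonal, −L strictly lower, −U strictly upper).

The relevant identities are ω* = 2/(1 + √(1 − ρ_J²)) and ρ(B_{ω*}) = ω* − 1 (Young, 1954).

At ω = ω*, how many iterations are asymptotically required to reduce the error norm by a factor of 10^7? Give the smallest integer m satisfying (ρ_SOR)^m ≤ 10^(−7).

m = 93

½·tridiag(1,0,1) at n=35: λ_k = cos(kπ/36); max |λ| at k=1 ⇒ ρ_J = cos(π/36) ≈ 0.9961947.
√(1 − cos²(π/36)) = sin(π/36) ≈ 0.0871557.
Young: ω* = 2/(1+√(1−ρ_J²)) = 2/(1+0.0871557) = 2/1.0871557 = 1.8396629.
ρ(B_{ω*}) = ω*−1 = 0.8396629
7·ln10 = 16.1181; −ln(0.8396629) = 0.174755; m = ⌈16.1181/0.174755⌉ = ⌈92.233⌉ = 93.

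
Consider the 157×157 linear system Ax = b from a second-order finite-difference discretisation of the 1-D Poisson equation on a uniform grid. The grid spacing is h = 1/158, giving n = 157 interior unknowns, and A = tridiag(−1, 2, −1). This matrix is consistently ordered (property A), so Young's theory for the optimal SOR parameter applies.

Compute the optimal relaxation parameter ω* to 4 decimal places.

ω* = 1.9610

n=157: λ(B_J) = 1 − λ(A)/2 = cos(kπ/158); k=1 gives ρ_J = 0.9998.
1 − cos²(π/158) = sin²(π/158) ⇒ √(1−ρ_J²) = sin(π/158) = 0.01988.
So ω* = 2/1.01988 = 1.9610 (Young).
and ρ(B_{ω*}) = 1.9610 − 1 = 0.9610.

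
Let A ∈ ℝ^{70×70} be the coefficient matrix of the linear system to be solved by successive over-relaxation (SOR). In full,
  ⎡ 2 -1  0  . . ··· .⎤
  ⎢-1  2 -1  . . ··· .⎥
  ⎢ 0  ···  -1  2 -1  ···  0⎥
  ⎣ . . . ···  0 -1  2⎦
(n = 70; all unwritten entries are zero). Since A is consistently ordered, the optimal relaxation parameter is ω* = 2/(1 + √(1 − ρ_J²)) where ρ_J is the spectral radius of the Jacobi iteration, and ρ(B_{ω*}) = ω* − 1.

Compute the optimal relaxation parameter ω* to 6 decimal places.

ρ_J = max_k |cos(kπ/71)| = cos(π/71) = 0.999021
root = sin(π/71) = 0.0442333  (since 1−cos² = sin²).
ω* = 2/(1+0.0442333) = 1.915281
and ρ(B_{ω*}) = 1.915281 − 1 = 0.915281.

ω* = 1.915281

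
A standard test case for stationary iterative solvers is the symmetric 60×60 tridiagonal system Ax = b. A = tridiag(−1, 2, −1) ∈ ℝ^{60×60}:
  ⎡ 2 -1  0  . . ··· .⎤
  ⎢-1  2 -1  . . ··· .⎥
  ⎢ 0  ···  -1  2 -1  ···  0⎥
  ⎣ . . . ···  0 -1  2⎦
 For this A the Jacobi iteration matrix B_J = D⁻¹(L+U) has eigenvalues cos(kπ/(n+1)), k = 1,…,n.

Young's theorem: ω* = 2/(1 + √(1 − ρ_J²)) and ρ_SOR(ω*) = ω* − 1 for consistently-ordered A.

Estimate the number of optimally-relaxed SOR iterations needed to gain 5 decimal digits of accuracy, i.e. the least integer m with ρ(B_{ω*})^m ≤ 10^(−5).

[ρ_J] n=60: ρ(B_J) = cos(π/(n+1)) = cos(π/61) = 0.9986741.
1 − cos²(π/61) = sin²(π/61) ⇒ √(1−ρ_J²) = sin(π/61) = 0.0514788.
ω* = 2 / (1 + 0.0514788) = 2 / 1.0514788 ≈ 1.9020830.
ρ(B_{ω*}) = ω*−1 = 0.9020830
ρ_SOR^m ≤ 10^(−5) ⇔ m ≥ 5·ln10/(−ln 0.9020830) = 11.5129/0.103049 = 111.723; m = ⌈111.723⌉ = 112.

m = 112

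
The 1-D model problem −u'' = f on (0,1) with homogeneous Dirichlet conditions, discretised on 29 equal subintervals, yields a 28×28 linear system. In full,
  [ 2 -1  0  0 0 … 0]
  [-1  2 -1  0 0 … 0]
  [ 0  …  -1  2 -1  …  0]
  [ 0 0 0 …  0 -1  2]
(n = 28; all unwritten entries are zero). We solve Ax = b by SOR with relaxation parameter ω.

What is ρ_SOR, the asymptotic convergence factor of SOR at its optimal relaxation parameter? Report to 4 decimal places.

ρ_SOR = 0.8049

With n=28, ρ(Jacobi) = cos(π/29) = 0.9941.
√(1−ρ_J²) simplifies to sin(π/29) = 0.10812.
ω* = 2/(1 + 0.10812) = 2/1.10812 = 1.8049.
ρ_SOR = ω* − 1 ≈ 0.8049.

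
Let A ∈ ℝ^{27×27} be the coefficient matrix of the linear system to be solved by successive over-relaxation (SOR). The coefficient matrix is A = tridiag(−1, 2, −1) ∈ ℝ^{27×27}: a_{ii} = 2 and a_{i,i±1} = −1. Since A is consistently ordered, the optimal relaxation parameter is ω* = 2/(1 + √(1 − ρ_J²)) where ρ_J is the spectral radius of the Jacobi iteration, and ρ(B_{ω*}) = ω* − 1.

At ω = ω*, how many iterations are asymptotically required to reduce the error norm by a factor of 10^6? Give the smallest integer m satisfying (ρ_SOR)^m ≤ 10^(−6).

[ρ_J] n=27: ρ(B_J) = cos(π/(n+1)) = cos(π/28) = 0.9937122.
1 − cos²(π/28) = sin²(π/28) ⇒ √(1−ρ_J²) = sin(π/28) = 0.1119645.
So ω* = 2/1.1119645 = 1.7986186 (Young).
and ρ(B_{ω*}) = 1.7986186 − 1 = 0.7986186.
For 6 digits: m = 6·ln10 / (−ln 0.7986186) = 13.8155/0.224872 = 61.437; round up → m = 62.

m = 62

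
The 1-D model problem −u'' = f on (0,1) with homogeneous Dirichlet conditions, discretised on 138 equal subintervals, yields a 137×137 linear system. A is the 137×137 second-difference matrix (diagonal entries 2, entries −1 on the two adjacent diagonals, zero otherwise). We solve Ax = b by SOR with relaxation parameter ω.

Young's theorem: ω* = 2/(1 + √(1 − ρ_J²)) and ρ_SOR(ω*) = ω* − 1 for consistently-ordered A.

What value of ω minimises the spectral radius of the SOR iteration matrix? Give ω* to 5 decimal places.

ω* = 1.95549

ρ_J = max_k |cos(kπ/138)| = cos(π/138) = 0.99974
root = sin(π/138) = 0.022763  (since 1−cos² = sin²).
ω* = 2 / (1 + 0.022763) = 2 / 1.022763 ≈ 1.95549.
At ω = 1.95549 every |λ(B_ω)| = ω−1, so ρ_SOR = 0.95549.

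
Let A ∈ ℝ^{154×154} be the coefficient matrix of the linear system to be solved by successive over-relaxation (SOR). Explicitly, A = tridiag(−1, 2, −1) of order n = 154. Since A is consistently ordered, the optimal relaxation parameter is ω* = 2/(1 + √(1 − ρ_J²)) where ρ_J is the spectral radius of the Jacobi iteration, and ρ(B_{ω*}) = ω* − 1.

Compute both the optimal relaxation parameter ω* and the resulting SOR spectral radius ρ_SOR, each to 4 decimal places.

ω* = 1.9603, ρ_SOR = 0.9603

ρ_J = max_k |cos(kπ/155)| = cos(π/155) = 0.9998
√(1−ρ_J²) simplifies to sin(π/155) = 0.02027.
Young: ω* = 2/(1+√(1−ρ_J²)) = 2/(1+0.02027) = 2/1.02027 = 1.9603.
At ω = 1.9603 every |λ(B_ω)| = ω−1, so ρ_SOR = 0.9603.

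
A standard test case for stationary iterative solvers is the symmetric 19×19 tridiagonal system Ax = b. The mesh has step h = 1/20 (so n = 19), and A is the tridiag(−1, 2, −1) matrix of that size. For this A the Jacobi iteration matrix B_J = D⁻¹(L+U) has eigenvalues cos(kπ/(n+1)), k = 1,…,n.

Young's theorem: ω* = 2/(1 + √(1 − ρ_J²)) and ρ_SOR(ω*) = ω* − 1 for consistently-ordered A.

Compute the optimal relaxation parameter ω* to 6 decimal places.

B_J for the 19×19 system has eigenvalues cos(kπ/20); ρ_J = cos(π/20) = 0.987688.
root = sin(π/20) = 0.1564345  (since 1−cos² = sin²).
So ω* = 2/1.1564345 = 1.729454 (Young).
ρ_SOR = ω* − 1 ≈ 0.729454.

ω* = 1.729454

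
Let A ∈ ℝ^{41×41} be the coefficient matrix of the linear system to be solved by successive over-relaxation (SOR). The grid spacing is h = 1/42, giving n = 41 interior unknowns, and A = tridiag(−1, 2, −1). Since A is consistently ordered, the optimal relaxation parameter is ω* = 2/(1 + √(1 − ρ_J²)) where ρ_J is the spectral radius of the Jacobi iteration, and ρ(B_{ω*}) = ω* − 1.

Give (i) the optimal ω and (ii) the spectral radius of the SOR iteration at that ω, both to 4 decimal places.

ω* = 1.8609, ρ_SOR = 0.8609

spectrum of D⁻¹(L+U) = {cos(kπ/42) : 1≤k≤41}; ρ_J = cos(π/42) = 0.9972.
√(1−ρ_J²) simplifies to sin(π/42) = 0.07473.
ω* = 2/(1 + 0.07473) = 2/1.07473 = 1.8609.
Hence ρ(B_{ω*}) = 1.8609 − 1 = 0.8609.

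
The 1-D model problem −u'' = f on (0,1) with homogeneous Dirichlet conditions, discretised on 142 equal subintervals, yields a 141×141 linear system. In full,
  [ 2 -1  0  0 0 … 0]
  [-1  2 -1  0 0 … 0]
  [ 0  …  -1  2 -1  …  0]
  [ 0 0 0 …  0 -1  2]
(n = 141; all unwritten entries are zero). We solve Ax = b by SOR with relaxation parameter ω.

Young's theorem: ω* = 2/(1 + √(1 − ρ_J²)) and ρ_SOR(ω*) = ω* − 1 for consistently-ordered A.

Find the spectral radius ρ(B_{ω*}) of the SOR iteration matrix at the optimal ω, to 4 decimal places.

[ρ_J] n=141: ρ(B_J) = cos(π/(n+1)) = cos(π/142) = 0.9998.
1 − cos²(π/142) = sin²(π/142) ⇒ √(1−ρ_J²) = sin(π/142) = 0.02212.
So ω* = 2/1.02212 = 1.9567 (Young).
ρ(B_{ω*}) = ω*−1 = 0.9567

ρ_SOR = 0.9567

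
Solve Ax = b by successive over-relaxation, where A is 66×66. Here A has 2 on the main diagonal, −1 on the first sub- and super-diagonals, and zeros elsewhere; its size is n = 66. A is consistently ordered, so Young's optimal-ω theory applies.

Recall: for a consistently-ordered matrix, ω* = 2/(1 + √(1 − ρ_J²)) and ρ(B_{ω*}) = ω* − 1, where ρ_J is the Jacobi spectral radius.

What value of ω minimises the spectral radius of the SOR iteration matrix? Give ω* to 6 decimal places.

[ρ_J] n=66: ρ(B_J) = cos(π/(n+1)) = cos(π/67) = 0.998901.
√(1 − cos²(π/67)) = sin(π/67) ≈ 0.0468723.
ω* = 2 / (1 + 0.0468723) = 2 / 1.0468723 ≈ 1.910453.
Hence ρ(B_{ω*}) = 1.910453 − 1 = 0.910453.

ω* = 1.910453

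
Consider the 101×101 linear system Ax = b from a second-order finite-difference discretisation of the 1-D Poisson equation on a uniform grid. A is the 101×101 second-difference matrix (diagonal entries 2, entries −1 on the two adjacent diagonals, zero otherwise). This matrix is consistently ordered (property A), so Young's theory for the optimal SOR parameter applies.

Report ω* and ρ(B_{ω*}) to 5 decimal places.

B_J for the 101×101 system has eigenvalues cos(kπ/102); ρ_J = cos(π/102) = 0.99953.
√(1 − cos²(π/102)) = sin(π/102) ≈ 0.030795.
Then 2/(1+√(1−ρ_J²)) = 2/(1+0.030795); ω* = 2/1.030795 = 1.94025.
and ρ(B_{ω*}) = 1.94025 − 1 = 0.94025.

ω* = 1.94025, ρ_SOR = 0.94025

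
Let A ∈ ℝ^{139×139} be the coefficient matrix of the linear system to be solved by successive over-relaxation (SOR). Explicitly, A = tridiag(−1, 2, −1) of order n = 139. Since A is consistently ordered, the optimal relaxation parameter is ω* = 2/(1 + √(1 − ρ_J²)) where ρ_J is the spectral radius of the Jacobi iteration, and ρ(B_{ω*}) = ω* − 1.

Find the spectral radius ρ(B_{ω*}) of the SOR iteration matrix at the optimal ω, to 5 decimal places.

ρ_SOR = 0.95611

With n=139, ρ(Jacobi) = cos(π/140) = 0.99975.
√(1−ρ_J²) simplifies to sin(π/140) = 0.022438.
Then 2/(1+√(1−ρ_J²)) = 2/(1+0.022438); ω* = 2/1.022438 = 1.95611.
ρ_SOR = ω* − 1 ≈ 0.95611.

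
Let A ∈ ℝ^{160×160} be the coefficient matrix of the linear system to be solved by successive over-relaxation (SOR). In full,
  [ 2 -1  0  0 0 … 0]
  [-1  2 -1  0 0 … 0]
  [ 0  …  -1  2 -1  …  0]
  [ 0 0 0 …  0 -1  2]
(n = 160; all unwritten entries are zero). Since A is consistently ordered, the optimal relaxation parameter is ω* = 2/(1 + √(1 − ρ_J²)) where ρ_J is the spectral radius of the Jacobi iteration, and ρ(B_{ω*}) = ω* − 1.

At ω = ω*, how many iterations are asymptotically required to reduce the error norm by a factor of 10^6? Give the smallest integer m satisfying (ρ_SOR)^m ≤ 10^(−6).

m = 354

spectrum of D⁻¹(L+U) = {cos(kπ/161) : 1≤k≤160}; ρ_J = cos(π/161) = 0.9998096.
1 − cos²(π/161) = sin²(π/161) ⇒ √(1−ρ_J²) = sin(π/161) = 0.0195118.
ω* = 2/(1 + 0.0195118) = 2/1.0195118 = 1.9617232.
ρ_SOR = ω* − 1 = 1.9617232 − 1 = 0.9617232.
For 6 digits: m = 6·ln10 / (−ln 0.9617232) = 13.8155/0.0390286 = 353.984; round up → m = 354.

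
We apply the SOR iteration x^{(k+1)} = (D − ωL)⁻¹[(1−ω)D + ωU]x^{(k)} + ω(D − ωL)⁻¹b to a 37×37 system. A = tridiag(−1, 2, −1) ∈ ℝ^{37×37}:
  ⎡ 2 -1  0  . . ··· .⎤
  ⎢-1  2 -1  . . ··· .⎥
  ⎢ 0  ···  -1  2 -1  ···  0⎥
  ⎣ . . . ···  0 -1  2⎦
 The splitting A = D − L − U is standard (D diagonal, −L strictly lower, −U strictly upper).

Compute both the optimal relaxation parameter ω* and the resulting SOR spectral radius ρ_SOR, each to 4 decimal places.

With n=37, ρ(Jacobi) = cos(π/38) = 0.9966.
√(1−ρ_J²) = |sin(π/38)| = 0.08258
Then 2/(1+√(1−ρ_J²)) = 2/(1+0.08258); ω* = 2/1.08258 = 1.8474.
At ω = 1.8474 every |λ(B_ω)| = ω−1, so ρ_SOR = 0.8474.

ω* = 1.8474, ρ_SOR = 0.8474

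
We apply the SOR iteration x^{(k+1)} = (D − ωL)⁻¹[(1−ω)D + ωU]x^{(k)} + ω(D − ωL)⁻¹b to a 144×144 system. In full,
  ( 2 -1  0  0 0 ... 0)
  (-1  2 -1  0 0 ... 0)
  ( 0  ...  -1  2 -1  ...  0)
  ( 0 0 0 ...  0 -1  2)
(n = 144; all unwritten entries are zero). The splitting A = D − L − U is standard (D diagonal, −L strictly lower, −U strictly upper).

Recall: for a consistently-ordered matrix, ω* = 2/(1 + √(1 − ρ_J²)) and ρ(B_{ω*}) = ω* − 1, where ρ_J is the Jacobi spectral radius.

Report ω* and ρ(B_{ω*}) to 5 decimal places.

B_J for the 144×144 system has eigenvalues cos(kπ/145); ρ_J = cos(π/145) = 0.99977.
1 − cos²(π/145) = sin²(π/145) ⇒ √(1−ρ_J²) = sin(π/145) = 0.021664.
Then 2/(1+√(1−ρ_J²)) = 2/(1+0.021664); ω* = 2/1.021664 = 1.95759.
ρ_SOR = ω* − 1 = 1.95759 − 1 = 0.95759.

ω* = 1.95759, ρ_SOR = 0.95759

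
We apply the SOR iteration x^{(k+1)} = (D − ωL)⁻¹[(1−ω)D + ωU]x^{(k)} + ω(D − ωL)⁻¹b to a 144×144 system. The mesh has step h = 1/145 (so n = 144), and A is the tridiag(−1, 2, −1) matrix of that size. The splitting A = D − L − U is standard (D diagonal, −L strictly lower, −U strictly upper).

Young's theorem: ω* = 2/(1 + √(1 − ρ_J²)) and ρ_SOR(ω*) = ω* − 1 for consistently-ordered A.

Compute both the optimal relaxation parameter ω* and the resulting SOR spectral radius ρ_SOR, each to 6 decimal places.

½·tridiag(1,0,1) at n=144: λ_k = cos(kπ/145); max |λ| at k=1 ⇒ ρ_J = cos(π/145) ≈ 0.999765.
√(1−ρ_J²) = |sin(π/145)| = 0.0216645
ω* = 2/(1 + 0.0216645) = 2/1.0216645 = 1.957590.
At ω = 1.957590 every |λ(B_ω)| = ω−1, so ρ_SOR = 0.957590.

ω* = 1.957590, ρ_SOR = 0.957590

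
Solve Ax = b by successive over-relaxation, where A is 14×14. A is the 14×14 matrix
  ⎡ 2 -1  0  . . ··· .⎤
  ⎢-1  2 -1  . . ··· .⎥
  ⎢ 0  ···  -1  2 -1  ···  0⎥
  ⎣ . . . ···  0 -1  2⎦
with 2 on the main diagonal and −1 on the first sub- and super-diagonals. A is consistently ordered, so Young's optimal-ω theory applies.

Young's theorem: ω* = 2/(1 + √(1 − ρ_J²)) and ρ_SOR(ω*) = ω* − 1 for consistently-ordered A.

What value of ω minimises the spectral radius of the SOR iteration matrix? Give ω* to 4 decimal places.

n=14: λ(B_J) = 1 − λ(A)/2 = cos(kπ/15); k=1 gives ρ_J = 0.9781.
root = sin(π/15) = 0.20791  (since 1−cos² = sin²).
ω* = 2/(1 + 0.20791) = 2/1.20791 = 1.6558.
ρ_SOR = ω* − 1 ≈ 0.6558.

ω* = 1.6558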